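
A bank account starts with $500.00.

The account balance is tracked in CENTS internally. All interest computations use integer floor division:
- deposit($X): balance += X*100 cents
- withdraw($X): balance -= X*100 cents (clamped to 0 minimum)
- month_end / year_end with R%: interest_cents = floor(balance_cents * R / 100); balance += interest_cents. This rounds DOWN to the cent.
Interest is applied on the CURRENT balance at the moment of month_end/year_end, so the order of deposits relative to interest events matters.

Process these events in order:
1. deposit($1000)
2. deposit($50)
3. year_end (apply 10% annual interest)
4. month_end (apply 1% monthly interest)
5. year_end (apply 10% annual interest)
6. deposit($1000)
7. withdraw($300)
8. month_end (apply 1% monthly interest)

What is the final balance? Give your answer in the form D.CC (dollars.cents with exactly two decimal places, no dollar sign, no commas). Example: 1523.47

Answer: 2620.19

Derivation:
After 1 (deposit($1000)): balance=$1500.00 total_interest=$0.00
After 2 (deposit($50)): balance=$1550.00 total_interest=$0.00
After 3 (year_end (apply 10% annual interest)): balance=$1705.00 total_interest=$155.00
After 4 (month_end (apply 1% monthly interest)): balance=$1722.05 total_interest=$172.05
After 5 (year_end (apply 10% annual interest)): balance=$1894.25 total_interest=$344.25
After 6 (deposit($1000)): balance=$2894.25 total_interest=$344.25
After 7 (withdraw($300)): balance=$2594.25 total_interest=$344.25
After 8 (month_end (apply 1% monthly interest)): balance=$2620.19 total_interest=$370.19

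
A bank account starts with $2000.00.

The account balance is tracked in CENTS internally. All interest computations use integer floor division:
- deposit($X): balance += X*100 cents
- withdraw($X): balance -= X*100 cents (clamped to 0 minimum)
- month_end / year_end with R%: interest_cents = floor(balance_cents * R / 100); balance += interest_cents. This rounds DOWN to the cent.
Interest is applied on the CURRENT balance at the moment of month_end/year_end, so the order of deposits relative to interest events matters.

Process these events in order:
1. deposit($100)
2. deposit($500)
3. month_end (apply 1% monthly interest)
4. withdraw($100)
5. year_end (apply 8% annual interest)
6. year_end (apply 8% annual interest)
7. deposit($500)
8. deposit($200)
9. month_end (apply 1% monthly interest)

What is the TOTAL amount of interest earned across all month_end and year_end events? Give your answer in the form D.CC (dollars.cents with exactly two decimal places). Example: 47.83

Answer: 482.78

Derivation:
After 1 (deposit($100)): balance=$2100.00 total_interest=$0.00
After 2 (deposit($500)): balance=$2600.00 total_interest=$0.00
After 3 (month_end (apply 1% monthly interest)): balance=$2626.00 total_interest=$26.00
After 4 (withdraw($100)): balance=$2526.00 total_interest=$26.00
After 5 (year_end (apply 8% annual interest)): balance=$2728.08 total_interest=$228.08
After 6 (year_end (apply 8% annual interest)): balance=$2946.32 total_interest=$446.32
After 7 (deposit($500)): balance=$3446.32 total_interest=$446.32
After 8 (deposit($200)): balance=$3646.32 total_interest=$446.32
After 9 (month_end (apply 1% monthly interest)): balance=$3682.78 total_interest=$482.78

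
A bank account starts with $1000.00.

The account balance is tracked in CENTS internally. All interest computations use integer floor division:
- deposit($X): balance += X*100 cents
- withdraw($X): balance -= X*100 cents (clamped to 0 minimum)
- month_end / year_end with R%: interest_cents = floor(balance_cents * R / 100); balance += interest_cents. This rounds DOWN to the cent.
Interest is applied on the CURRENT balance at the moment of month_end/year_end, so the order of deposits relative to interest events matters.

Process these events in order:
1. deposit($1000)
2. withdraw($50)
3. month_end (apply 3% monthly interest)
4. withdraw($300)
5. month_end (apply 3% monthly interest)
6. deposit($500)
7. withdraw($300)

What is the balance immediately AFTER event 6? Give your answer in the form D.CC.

Answer: 2259.75

Derivation:
After 1 (deposit($1000)): balance=$2000.00 total_interest=$0.00
After 2 (withdraw($50)): balance=$1950.00 total_interest=$0.00
After 3 (month_end (apply 3% monthly interest)): balance=$2008.50 total_interest=$58.50
After 4 (withdraw($300)): balance=$1708.50 total_interest=$58.50
After 5 (month_end (apply 3% monthly interest)): balance=$1759.75 total_interest=$109.75
After 6 (deposit($500)): balance=$2259.75 total_interest=$109.75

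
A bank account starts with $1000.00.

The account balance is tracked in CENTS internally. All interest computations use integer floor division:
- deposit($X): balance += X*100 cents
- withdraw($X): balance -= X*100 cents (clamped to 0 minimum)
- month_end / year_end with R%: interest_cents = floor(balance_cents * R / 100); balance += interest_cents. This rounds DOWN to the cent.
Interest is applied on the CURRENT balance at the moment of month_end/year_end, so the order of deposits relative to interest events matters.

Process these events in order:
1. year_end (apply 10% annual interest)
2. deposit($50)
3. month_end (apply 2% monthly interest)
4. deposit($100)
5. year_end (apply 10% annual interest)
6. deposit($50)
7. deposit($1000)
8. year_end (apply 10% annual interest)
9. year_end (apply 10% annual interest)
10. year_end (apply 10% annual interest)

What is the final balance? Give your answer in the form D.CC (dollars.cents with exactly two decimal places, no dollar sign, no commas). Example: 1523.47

After 1 (year_end (apply 10% annual interest)): balance=$1100.00 total_interest=$100.00
After 2 (deposit($50)): balance=$1150.00 total_interest=$100.00
After 3 (month_end (apply 2% monthly interest)): balance=$1173.00 total_interest=$123.00
After 4 (deposit($100)): balance=$1273.00 total_interest=$123.00
After 5 (year_end (apply 10% annual interest)): balance=$1400.30 total_interest=$250.30
After 6 (deposit($50)): balance=$1450.30 total_interest=$250.30
After 7 (deposit($1000)): balance=$2450.30 total_interest=$250.30
After 8 (year_end (apply 10% annual interest)): balance=$2695.33 total_interest=$495.33
After 9 (year_end (apply 10% annual interest)): balance=$2964.86 total_interest=$764.86
After 10 (year_end (apply 10% annual interest)): balance=$3261.34 total_interest=$1061.34

Answer: 3261.34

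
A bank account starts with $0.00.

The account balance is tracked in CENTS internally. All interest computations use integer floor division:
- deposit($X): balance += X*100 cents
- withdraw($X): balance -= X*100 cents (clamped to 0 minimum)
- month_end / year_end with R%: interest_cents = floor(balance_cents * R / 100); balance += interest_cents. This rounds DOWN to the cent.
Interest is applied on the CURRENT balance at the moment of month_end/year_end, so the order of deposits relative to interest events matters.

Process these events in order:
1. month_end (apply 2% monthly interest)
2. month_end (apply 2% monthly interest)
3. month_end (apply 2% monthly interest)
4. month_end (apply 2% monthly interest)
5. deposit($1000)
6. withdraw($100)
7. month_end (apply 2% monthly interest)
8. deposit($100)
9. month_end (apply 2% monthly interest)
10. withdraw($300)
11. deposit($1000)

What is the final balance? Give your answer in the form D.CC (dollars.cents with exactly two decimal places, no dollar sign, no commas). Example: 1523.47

Answer: 1738.36

Derivation:
After 1 (month_end (apply 2% monthly interest)): balance=$0.00 total_interest=$0.00
After 2 (month_end (apply 2% monthly interest)): balance=$0.00 total_interest=$0.00
After 3 (month_end (apply 2% monthly interest)): balance=$0.00 total_interest=$0.00
After 4 (month_end (apply 2% monthly interest)): balance=$0.00 total_interest=$0.00
After 5 (deposit($1000)): balance=$1000.00 total_interest=$0.00
After 6 (withdraw($100)): balance=$900.00 total_interest=$0.00
After 7 (month_end (apply 2% monthly interest)): balance=$918.00 total_interest=$18.00
After 8 (deposit($100)): balance=$1018.00 total_interest=$18.00
After 9 (month_end (apply 2% monthly interest)): balance=$1038.36 total_interest=$38.36
After 10 (withdraw($300)): balance=$738.36 total_interest=$38.36
After 11 (deposit($1000)): balance=$1738.36 total_interest=$38.36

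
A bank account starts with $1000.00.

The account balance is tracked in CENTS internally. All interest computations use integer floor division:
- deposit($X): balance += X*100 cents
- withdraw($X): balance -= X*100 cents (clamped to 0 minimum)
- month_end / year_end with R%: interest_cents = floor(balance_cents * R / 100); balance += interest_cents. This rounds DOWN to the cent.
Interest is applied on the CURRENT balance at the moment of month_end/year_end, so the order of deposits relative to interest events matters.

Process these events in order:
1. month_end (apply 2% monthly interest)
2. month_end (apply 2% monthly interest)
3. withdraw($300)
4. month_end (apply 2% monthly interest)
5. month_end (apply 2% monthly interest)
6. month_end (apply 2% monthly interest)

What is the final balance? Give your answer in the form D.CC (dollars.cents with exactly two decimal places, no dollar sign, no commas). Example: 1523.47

Answer: 785.70

Derivation:
After 1 (month_end (apply 2% monthly interest)): balance=$1020.00 total_interest=$20.00
After 2 (month_end (apply 2% monthly interest)): balance=$1040.40 total_interest=$40.40
After 3 (withdraw($300)): balance=$740.40 total_interest=$40.40
After 4 (month_end (apply 2% monthly interest)): balance=$755.20 total_interest=$55.20
After 5 (month_end (apply 2% monthly interest)): balance=$770.30 total_interest=$70.30
After 6 (month_end (apply 2% monthly interest)): balance=$785.70 total_interest=$85.70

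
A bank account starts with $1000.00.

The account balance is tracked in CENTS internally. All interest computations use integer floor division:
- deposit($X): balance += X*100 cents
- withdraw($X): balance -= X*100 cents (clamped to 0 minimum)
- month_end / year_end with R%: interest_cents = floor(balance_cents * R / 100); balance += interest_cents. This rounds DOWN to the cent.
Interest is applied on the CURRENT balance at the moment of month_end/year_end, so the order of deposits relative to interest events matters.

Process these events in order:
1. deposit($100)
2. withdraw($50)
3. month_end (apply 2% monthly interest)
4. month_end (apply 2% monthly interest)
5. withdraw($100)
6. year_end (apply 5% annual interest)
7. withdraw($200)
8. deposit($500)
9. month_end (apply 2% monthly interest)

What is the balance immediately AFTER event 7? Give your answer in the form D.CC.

Answer: 842.04

Derivation:
After 1 (deposit($100)): balance=$1100.00 total_interest=$0.00
After 2 (withdraw($50)): balance=$1050.00 total_interest=$0.00
After 3 (month_end (apply 2% monthly interest)): balance=$1071.00 total_interest=$21.00
After 4 (month_end (apply 2% monthly interest)): balance=$1092.42 total_interest=$42.42
After 5 (withdraw($100)): balance=$992.42 total_interest=$42.42
After 6 (year_end (apply 5% annual interest)): balance=$1042.04 total_interest=$92.04
After 7 (withdraw($200)): balance=$842.04 total_interest=$92.04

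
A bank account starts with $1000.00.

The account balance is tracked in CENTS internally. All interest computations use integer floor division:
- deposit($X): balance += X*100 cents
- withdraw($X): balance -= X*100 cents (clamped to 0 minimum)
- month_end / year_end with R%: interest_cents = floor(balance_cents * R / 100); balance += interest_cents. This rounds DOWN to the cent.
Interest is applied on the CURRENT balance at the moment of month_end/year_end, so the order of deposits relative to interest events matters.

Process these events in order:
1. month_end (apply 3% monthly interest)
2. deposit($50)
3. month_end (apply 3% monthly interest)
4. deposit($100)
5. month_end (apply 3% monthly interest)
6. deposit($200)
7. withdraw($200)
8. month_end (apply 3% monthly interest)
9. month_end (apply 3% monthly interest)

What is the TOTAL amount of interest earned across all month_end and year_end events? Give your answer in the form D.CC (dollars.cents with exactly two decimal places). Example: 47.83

Answer: 174.81

Derivation:
After 1 (month_end (apply 3% monthly interest)): balance=$1030.00 total_interest=$30.00
After 2 (deposit($50)): balance=$1080.00 total_interest=$30.00
After 3 (month_end (apply 3% monthly interest)): balance=$1112.40 total_interest=$62.40
After 4 (deposit($100)): balance=$1212.40 total_interest=$62.40
After 5 (month_end (apply 3% monthly interest)): balance=$1248.77 total_interest=$98.77
After 6 (deposit($200)): balance=$1448.77 total_interest=$98.77
After 7 (withdraw($200)): balance=$1248.77 total_interest=$98.77
After 8 (month_end (apply 3% monthly interest)): balance=$1286.23 total_interest=$136.23
After 9 (month_end (apply 3% monthly interest)): balance=$1324.81 total_interest=$174.81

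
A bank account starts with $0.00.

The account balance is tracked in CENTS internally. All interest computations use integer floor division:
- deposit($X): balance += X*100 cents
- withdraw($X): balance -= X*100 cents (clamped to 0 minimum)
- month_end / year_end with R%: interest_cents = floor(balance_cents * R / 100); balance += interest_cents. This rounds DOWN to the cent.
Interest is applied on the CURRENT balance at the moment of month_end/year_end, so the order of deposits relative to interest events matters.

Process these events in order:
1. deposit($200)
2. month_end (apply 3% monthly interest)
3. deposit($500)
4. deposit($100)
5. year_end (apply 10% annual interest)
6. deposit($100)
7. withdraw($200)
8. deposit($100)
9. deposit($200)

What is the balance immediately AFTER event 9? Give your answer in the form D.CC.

After 1 (deposit($200)): balance=$200.00 total_interest=$0.00
After 2 (month_end (apply 3% monthly interest)): balance=$206.00 total_interest=$6.00
After 3 (deposit($500)): balance=$706.00 total_interest=$6.00
After 4 (deposit($100)): balance=$806.00 total_interest=$6.00
After 5 (year_end (apply 10% annual interest)): balance=$886.60 total_interest=$86.60
After 6 (deposit($100)): balance=$986.60 total_interest=$86.60
After 7 (withdraw($200)): balance=$786.60 total_interest=$86.60
After 8 (deposit($100)): balance=$886.60 total_interest=$86.60
After 9 (deposit($200)): balance=$1086.60 total_interest=$86.60

Answer: 1086.60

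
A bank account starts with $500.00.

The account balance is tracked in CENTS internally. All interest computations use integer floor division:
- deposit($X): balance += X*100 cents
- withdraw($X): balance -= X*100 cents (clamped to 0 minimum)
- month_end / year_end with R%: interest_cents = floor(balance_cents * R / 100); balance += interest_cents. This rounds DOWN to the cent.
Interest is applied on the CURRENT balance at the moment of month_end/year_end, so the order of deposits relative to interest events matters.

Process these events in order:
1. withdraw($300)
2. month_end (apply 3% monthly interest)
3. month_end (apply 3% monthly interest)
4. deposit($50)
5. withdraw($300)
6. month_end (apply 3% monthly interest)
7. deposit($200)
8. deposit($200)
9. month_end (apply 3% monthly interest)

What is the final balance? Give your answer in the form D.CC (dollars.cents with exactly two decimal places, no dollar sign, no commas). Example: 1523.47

After 1 (withdraw($300)): balance=$200.00 total_interest=$0.00
After 2 (month_end (apply 3% monthly interest)): balance=$206.00 total_interest=$6.00
After 3 (month_end (apply 3% monthly interest)): balance=$212.18 total_interest=$12.18
After 4 (deposit($50)): balance=$262.18 total_interest=$12.18
After 5 (withdraw($300)): balance=$0.00 total_interest=$12.18
After 6 (month_end (apply 3% monthly interest)): balance=$0.00 total_interest=$12.18
After 7 (deposit($200)): balance=$200.00 total_interest=$12.18
After 8 (deposit($200)): balance=$400.00 total_interest=$12.18
After 9 (month_end (apply 3% monthly interest)): balance=$412.00 total_interest=$24.18

Answer: 412.00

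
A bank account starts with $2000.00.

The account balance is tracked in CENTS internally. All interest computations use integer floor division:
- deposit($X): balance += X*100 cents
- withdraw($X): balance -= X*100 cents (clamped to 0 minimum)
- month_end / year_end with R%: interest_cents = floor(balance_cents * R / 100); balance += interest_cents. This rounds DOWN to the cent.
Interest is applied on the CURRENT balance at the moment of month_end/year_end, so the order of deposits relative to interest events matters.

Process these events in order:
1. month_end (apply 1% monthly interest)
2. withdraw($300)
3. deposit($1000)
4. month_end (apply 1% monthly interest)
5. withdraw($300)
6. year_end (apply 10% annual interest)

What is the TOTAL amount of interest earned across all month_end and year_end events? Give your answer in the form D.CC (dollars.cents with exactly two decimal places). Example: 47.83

After 1 (month_end (apply 1% monthly interest)): balance=$2020.00 total_interest=$20.00
After 2 (withdraw($300)): balance=$1720.00 total_interest=$20.00
After 3 (deposit($1000)): balance=$2720.00 total_interest=$20.00
After 4 (month_end (apply 1% monthly interest)): balance=$2747.20 total_interest=$47.20
After 5 (withdraw($300)): balance=$2447.20 total_interest=$47.20
After 6 (year_end (apply 10% annual interest)): balance=$2691.92 total_interest=$291.92

Answer: 291.92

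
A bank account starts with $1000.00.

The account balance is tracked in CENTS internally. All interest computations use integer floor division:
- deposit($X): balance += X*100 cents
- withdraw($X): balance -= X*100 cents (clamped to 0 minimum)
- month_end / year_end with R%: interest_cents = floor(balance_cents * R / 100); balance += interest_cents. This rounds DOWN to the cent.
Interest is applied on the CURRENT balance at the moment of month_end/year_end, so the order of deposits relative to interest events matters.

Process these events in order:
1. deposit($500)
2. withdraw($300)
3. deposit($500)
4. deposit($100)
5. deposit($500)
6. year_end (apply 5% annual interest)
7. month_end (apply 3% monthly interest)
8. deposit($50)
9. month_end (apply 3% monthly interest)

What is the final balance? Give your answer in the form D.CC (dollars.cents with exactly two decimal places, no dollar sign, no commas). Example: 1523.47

Answer: 2613.57

Derivation:
After 1 (deposit($500)): balance=$1500.00 total_interest=$0.00
After 2 (withdraw($300)): balance=$1200.00 total_interest=$0.00
After 3 (deposit($500)): balance=$1700.00 total_interest=$0.00
After 4 (deposit($100)): balance=$1800.00 total_interest=$0.00
After 5 (deposit($500)): balance=$2300.00 total_interest=$0.00
After 6 (year_end (apply 5% annual interest)): balance=$2415.00 total_interest=$115.00
After 7 (month_end (apply 3% monthly interest)): balance=$2487.45 total_interest=$187.45
After 8 (deposit($50)): balance=$2537.45 total_interest=$187.45
After 9 (month_end (apply 3% monthly interest)): balance=$2613.57 total_interest=$263.57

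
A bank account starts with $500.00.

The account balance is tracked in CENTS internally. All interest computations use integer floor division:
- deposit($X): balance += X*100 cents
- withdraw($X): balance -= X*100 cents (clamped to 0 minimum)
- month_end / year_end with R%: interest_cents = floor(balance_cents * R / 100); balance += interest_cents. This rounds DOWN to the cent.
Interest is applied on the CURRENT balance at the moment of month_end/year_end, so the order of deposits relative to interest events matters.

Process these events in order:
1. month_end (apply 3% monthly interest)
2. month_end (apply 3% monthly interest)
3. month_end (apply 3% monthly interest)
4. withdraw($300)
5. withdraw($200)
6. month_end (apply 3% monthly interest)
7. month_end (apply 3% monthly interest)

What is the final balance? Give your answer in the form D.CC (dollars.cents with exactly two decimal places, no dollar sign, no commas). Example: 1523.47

Answer: 49.18

Derivation:
After 1 (month_end (apply 3% monthly interest)): balance=$515.00 total_interest=$15.00
After 2 (month_end (apply 3% monthly interest)): balance=$530.45 total_interest=$30.45
After 3 (month_end (apply 3% monthly interest)): balance=$546.36 total_interest=$46.36
After 4 (withdraw($300)): balance=$246.36 total_interest=$46.36
After 5 (withdraw($200)): balance=$46.36 total_interest=$46.36
After 6 (month_end (apply 3% monthly interest)): balance=$47.75 total_interest=$47.75
After 7 (month_end (apply 3% monthly interest)): balance=$49.18 total_interest=$49.18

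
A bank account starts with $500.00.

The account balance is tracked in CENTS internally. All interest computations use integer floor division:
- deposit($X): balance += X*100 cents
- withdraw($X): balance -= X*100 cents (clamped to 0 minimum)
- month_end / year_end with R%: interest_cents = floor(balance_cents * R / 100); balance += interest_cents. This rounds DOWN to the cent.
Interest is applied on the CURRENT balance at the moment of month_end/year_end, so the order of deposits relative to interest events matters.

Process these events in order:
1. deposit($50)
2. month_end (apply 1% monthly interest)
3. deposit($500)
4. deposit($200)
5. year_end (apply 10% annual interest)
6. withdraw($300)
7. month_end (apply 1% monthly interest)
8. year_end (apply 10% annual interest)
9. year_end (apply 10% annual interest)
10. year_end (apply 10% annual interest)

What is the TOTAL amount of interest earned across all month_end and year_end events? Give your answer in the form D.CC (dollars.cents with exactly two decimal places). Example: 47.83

Answer: 503.25

Derivation:
After 1 (deposit($50)): balance=$550.00 total_interest=$0.00
After 2 (month_end (apply 1% monthly interest)): balance=$555.50 total_interest=$5.50
After 3 (deposit($500)): balance=$1055.50 total_interest=$5.50
After 4 (deposit($200)): balance=$1255.50 total_interest=$5.50
After 5 (year_end (apply 10% annual interest)): balance=$1381.05 total_interest=$131.05
After 6 (withdraw($300)): balance=$1081.05 total_interest=$131.05
After 7 (month_end (apply 1% monthly interest)): balance=$1091.86 total_interest=$141.86
After 8 (year_end (apply 10% annual interest)): balance=$1201.04 total_interest=$251.04
After 9 (year_end (apply 10% annual interest)): balance=$1321.14 total_interest=$371.14
After 10 (year_end (apply 10% annual interest)): balance=$1453.25 total_interest=$503.25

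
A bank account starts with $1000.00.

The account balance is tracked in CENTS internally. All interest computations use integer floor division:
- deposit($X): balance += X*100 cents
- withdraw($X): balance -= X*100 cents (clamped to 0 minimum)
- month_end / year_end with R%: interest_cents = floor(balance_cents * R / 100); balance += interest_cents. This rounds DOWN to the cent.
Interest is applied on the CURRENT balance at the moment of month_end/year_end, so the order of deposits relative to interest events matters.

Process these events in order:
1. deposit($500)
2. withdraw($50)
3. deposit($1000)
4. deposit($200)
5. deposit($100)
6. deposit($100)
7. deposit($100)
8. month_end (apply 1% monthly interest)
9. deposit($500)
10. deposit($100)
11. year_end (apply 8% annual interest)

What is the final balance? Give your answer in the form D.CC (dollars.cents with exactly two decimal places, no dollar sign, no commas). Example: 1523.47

Answer: 3865.86

Derivation:
After 1 (deposit($500)): balance=$1500.00 total_interest=$0.00
After 2 (withdraw($50)): balance=$1450.00 total_interest=$0.00
After 3 (deposit($1000)): balance=$2450.00 total_interest=$0.00
After 4 (deposit($200)): balance=$2650.00 total_interest=$0.00
After 5 (deposit($100)): balance=$2750.00 total_interest=$0.00
After 6 (deposit($100)): balance=$2850.00 total_interest=$0.00
After 7 (deposit($100)): balance=$2950.00 total_interest=$0.00
After 8 (month_end (apply 1% monthly interest)): balance=$2979.50 total_interest=$29.50
After 9 (deposit($500)): balance=$3479.50 total_interest=$29.50
After 10 (deposit($100)): balance=$3579.50 total_interest=$29.50
After 11 (year_end (apply 8% annual interest)): balance=$3865.86 total_interest=$315.86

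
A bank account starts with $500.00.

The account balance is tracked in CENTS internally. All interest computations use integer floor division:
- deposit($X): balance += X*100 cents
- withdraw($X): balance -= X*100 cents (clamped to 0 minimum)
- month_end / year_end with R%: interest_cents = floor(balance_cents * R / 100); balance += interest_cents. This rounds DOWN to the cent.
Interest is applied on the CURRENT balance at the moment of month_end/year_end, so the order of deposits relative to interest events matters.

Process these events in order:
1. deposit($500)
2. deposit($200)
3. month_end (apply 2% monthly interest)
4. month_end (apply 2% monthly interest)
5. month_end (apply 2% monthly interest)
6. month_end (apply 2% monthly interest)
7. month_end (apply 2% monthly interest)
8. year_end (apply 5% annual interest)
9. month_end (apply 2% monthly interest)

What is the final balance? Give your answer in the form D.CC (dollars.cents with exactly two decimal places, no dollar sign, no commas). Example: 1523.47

After 1 (deposit($500)): balance=$1000.00 total_interest=$0.00
After 2 (deposit($200)): balance=$1200.00 total_interest=$0.00
After 3 (month_end (apply 2% monthly interest)): balance=$1224.00 total_interest=$24.00
After 4 (month_end (apply 2% monthly interest)): balance=$1248.48 total_interest=$48.48
After 5 (month_end (apply 2% monthly interest)): balance=$1273.44 total_interest=$73.44
After 6 (month_end (apply 2% monthly interest)): balance=$1298.90 total_interest=$98.90
After 7 (month_end (apply 2% monthly interest)): balance=$1324.87 total_interest=$124.87
After 8 (year_end (apply 5% annual interest)): balance=$1391.11 total_interest=$191.11
After 9 (month_end (apply 2% monthly interest)): balance=$1418.93 total_interest=$218.93

Answer: 1418.93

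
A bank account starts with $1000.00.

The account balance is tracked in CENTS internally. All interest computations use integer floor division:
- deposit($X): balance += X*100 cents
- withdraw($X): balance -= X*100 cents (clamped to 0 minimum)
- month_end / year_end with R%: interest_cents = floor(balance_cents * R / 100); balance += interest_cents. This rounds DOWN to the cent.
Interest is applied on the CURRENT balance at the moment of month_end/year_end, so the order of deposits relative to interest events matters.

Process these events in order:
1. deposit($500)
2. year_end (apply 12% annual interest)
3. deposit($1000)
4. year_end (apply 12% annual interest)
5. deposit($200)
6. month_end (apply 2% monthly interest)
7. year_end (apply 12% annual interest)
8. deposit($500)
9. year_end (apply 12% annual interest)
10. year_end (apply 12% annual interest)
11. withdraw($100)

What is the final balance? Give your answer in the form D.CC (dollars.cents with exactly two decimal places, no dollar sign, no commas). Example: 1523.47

Answer: 5115.16

Derivation:
After 1 (deposit($500)): balance=$1500.00 total_interest=$0.00
After 2 (year_end (apply 12% annual interest)): balance=$1680.00 total_interest=$180.00
After 3 (deposit($1000)): balance=$2680.00 total_interest=$180.00
After 4 (year_end (apply 12% annual interest)): balance=$3001.60 total_interest=$501.60
After 5 (deposit($200)): balance=$3201.60 total_interest=$501.60
After 6 (month_end (apply 2% monthly interest)): balance=$3265.63 total_interest=$565.63
After 7 (year_end (apply 12% annual interest)): balance=$3657.50 total_interest=$957.50
After 8 (deposit($500)): balance=$4157.50 total_interest=$957.50
After 9 (year_end (apply 12% annual interest)): balance=$4656.40 total_interest=$1456.40
After 10 (year_end (apply 12% annual interest)): balance=$5215.16 total_interest=$2015.16
After 11 (withdraw($100)): balance=$5115.16 total_interest=$2015.16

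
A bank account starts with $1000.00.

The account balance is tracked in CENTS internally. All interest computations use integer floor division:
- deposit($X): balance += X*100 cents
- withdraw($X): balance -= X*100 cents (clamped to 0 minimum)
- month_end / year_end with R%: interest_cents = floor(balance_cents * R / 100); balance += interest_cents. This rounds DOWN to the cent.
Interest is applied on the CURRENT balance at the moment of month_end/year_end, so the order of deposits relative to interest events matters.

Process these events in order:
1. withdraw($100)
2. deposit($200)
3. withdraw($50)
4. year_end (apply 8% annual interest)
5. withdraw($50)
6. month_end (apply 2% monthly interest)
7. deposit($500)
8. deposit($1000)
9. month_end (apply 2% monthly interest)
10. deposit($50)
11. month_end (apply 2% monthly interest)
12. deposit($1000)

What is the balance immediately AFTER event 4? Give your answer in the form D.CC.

After 1 (withdraw($100)): balance=$900.00 total_interest=$0.00
After 2 (deposit($200)): balance=$1100.00 total_interest=$0.00
After 3 (withdraw($50)): balance=$1050.00 total_interest=$0.00
After 4 (year_end (apply 8% annual interest)): balance=$1134.00 total_interest=$84.00

Answer: 1134.00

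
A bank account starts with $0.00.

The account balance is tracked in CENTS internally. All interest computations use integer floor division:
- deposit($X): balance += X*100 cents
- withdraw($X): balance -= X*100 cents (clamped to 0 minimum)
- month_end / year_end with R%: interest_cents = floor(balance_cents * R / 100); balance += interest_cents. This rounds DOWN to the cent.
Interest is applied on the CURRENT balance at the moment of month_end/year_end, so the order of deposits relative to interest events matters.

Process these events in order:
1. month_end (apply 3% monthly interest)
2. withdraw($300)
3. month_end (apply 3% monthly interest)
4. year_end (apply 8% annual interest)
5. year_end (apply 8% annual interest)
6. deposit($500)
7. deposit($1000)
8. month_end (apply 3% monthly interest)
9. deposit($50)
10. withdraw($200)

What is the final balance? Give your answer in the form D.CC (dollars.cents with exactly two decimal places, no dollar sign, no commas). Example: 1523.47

After 1 (month_end (apply 3% monthly interest)): balance=$0.00 total_interest=$0.00
After 2 (withdraw($300)): balance=$0.00 total_interest=$0.00
After 3 (month_end (apply 3% monthly interest)): balance=$0.00 total_interest=$0.00
After 4 (year_end (apply 8% annual interest)): balance=$0.00 total_interest=$0.00
After 5 (year_end (apply 8% annual interest)): balance=$0.00 total_interest=$0.00
After 6 (deposit($500)): balance=$500.00 total_interest=$0.00
After 7 (deposit($1000)): balance=$1500.00 total_interest=$0.00
After 8 (month_end (apply 3% monthly interest)): balance=$1545.00 total_interest=$45.00
After 9 (deposit($50)): balance=$1595.00 total_interest=$45.00
After 10 (withdraw($200)): balance=$1395.00 total_interest=$45.00

Answer: 1395.00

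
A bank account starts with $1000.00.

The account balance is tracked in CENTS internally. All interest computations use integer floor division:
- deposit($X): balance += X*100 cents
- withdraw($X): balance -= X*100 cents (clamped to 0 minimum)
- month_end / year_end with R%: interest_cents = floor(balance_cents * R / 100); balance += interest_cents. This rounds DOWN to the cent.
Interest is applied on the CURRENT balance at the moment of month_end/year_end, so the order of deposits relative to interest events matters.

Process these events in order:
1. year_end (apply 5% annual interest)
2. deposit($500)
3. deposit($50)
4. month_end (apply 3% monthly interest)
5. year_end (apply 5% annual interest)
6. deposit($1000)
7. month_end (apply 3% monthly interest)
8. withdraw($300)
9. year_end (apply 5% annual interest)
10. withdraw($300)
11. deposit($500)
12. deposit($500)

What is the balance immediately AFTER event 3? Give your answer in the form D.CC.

After 1 (year_end (apply 5% annual interest)): balance=$1050.00 total_interest=$50.00
After 2 (deposit($500)): balance=$1550.00 total_interest=$50.00
After 3 (deposit($50)): balance=$1600.00 total_interest=$50.00

Answer: 1600.00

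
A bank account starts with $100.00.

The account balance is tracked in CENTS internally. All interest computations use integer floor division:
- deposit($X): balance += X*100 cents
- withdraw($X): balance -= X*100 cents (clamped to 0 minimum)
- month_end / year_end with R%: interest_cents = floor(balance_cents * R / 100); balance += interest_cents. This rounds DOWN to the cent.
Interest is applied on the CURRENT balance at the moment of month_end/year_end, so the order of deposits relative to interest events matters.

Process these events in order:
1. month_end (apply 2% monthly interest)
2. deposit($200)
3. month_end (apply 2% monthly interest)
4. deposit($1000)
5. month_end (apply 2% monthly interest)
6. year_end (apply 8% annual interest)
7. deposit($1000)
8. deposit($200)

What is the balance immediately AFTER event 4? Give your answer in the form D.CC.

Answer: 1308.04

Derivation:
After 1 (month_end (apply 2% monthly interest)): balance=$102.00 total_interest=$2.00
After 2 (deposit($200)): balance=$302.00 total_interest=$2.00
After 3 (month_end (apply 2% monthly interest)): balance=$308.04 total_interest=$8.04
After 4 (deposit($1000)): balance=$1308.04 total_interest=$8.04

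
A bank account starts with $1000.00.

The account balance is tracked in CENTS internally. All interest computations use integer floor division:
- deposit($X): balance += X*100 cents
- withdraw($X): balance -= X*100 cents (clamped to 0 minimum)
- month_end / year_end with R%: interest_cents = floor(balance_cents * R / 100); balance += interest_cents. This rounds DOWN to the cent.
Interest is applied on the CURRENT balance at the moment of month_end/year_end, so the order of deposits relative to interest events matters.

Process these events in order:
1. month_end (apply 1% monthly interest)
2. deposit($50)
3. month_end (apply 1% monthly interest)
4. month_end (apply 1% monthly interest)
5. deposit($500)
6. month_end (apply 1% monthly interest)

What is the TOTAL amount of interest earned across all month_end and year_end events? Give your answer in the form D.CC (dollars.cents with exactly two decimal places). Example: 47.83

After 1 (month_end (apply 1% monthly interest)): balance=$1010.00 total_interest=$10.00
After 2 (deposit($50)): balance=$1060.00 total_interest=$10.00
After 3 (month_end (apply 1% monthly interest)): balance=$1070.60 total_interest=$20.60
After 4 (month_end (apply 1% monthly interest)): balance=$1081.30 total_interest=$31.30
After 5 (deposit($500)): balance=$1581.30 total_interest=$31.30
After 6 (month_end (apply 1% monthly interest)): balance=$1597.11 total_interest=$47.11

Answer: 47.11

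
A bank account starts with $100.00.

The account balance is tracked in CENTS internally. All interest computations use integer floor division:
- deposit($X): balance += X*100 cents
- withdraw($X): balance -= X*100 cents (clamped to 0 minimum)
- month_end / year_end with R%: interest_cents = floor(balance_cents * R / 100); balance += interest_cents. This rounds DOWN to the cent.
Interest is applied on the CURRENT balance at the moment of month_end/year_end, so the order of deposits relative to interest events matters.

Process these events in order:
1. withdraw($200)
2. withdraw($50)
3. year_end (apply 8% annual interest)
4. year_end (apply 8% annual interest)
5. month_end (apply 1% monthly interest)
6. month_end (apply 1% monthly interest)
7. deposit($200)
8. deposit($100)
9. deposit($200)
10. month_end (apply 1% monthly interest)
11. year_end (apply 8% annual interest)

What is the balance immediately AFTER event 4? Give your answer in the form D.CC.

After 1 (withdraw($200)): balance=$0.00 total_interest=$0.00
After 2 (withdraw($50)): balance=$0.00 total_interest=$0.00
After 3 (year_end (apply 8% annual interest)): balance=$0.00 total_interest=$0.00
After 4 (year_end (apply 8% annual interest)): balance=$0.00 total_interest=$0.00

Answer: 0.00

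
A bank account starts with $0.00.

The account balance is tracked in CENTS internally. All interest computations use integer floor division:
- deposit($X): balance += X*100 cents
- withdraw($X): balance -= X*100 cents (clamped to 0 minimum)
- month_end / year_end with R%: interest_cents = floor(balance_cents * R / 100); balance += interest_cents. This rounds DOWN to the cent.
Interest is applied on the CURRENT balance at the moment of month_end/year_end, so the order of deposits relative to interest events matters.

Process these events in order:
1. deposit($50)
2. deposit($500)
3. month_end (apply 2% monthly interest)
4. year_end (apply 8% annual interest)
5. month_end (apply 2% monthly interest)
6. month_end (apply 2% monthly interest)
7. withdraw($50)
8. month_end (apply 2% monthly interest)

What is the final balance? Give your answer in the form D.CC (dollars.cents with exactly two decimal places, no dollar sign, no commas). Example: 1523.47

Answer: 591.94

Derivation:
After 1 (deposit($50)): balance=$50.00 total_interest=$0.00
After 2 (deposit($500)): balance=$550.00 total_interest=$0.00
After 3 (month_end (apply 2% monthly interest)): balance=$561.00 total_interest=$11.00
After 4 (year_end (apply 8% annual interest)): balance=$605.88 total_interest=$55.88
After 5 (month_end (apply 2% monthly interest)): balance=$617.99 total_interest=$67.99
After 6 (month_end (apply 2% monthly interest)): balance=$630.34 total_interest=$80.34
After 7 (withdraw($50)): balance=$580.34 total_interest=$80.34
After 8 (month_end (apply 2% monthly interest)): balance=$591.94 total_interest=$91.94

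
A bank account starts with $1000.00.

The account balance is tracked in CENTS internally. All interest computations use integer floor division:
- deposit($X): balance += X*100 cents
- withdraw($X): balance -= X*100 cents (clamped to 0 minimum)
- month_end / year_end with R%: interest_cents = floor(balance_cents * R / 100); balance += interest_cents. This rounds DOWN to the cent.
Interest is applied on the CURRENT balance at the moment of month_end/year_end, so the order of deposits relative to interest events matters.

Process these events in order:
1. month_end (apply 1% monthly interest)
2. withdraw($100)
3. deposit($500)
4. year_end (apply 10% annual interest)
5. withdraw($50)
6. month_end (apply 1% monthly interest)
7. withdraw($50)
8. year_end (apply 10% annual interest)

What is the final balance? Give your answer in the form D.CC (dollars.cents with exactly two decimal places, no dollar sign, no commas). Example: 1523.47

After 1 (month_end (apply 1% monthly interest)): balance=$1010.00 total_interest=$10.00
After 2 (withdraw($100)): balance=$910.00 total_interest=$10.00
After 3 (deposit($500)): balance=$1410.00 total_interest=$10.00
After 4 (year_end (apply 10% annual interest)): balance=$1551.00 total_interest=$151.00
After 5 (withdraw($50)): balance=$1501.00 total_interest=$151.00
After 6 (month_end (apply 1% monthly interest)): balance=$1516.01 total_interest=$166.01
After 7 (withdraw($50)): balance=$1466.01 total_interest=$166.01
After 8 (year_end (apply 10% annual interest)): balance=$1612.61 total_interest=$312.61

Answer: 1612.61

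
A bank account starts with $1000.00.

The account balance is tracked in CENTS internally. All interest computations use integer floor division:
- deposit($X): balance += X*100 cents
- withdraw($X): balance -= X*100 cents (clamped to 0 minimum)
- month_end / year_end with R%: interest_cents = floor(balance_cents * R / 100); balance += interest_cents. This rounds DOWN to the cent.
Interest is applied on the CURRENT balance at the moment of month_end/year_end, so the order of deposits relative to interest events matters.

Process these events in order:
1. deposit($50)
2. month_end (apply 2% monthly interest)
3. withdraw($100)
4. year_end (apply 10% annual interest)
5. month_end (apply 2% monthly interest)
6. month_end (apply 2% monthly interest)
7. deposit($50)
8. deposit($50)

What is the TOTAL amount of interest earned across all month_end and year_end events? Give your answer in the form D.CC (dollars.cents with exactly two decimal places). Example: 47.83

Answer: 161.24

Derivation:
After 1 (deposit($50)): balance=$1050.00 total_interest=$0.00
After 2 (month_end (apply 2% monthly interest)): balance=$1071.00 total_interest=$21.00
After 3 (withdraw($100)): balance=$971.00 total_interest=$21.00
After 4 (year_end (apply 10% annual interest)): balance=$1068.10 total_interest=$118.10
After 5 (month_end (apply 2% monthly interest)): balance=$1089.46 total_interest=$139.46
After 6 (month_end (apply 2% monthly interest)): balance=$1111.24 total_interest=$161.24
After 7 (deposit($50)): balance=$1161.24 total_interest=$161.24
After 8 (deposit($50)): balance=$1211.24 total_interest=$161.24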